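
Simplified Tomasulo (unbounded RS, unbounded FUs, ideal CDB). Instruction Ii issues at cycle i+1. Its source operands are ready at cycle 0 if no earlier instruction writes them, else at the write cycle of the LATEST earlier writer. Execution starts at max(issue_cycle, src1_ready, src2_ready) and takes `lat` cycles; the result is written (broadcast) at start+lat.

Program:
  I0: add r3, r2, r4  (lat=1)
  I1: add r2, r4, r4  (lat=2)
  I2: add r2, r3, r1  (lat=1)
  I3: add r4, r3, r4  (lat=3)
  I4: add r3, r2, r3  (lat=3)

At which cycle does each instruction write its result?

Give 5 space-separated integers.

Answer: 2 4 4 7 8

Derivation:
I0 add r3: issue@1 deps=(None,None) exec_start@1 write@2
I1 add r2: issue@2 deps=(None,None) exec_start@2 write@4
I2 add r2: issue@3 deps=(0,None) exec_start@3 write@4
I3 add r4: issue@4 deps=(0,None) exec_start@4 write@7
I4 add r3: issue@5 deps=(2,0) exec_start@5 write@8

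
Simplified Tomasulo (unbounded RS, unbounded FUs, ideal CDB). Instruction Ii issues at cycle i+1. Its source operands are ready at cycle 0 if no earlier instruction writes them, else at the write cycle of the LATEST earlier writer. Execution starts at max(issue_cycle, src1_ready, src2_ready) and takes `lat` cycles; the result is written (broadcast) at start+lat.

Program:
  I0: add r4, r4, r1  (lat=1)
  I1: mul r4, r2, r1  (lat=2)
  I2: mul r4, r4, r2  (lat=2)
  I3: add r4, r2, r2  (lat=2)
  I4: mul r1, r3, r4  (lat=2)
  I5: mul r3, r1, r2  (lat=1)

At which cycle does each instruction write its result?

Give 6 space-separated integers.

I0 add r4: issue@1 deps=(None,None) exec_start@1 write@2
I1 mul r4: issue@2 deps=(None,None) exec_start@2 write@4
I2 mul r4: issue@3 deps=(1,None) exec_start@4 write@6
I3 add r4: issue@4 deps=(None,None) exec_start@4 write@6
I4 mul r1: issue@5 deps=(None,3) exec_start@6 write@8
I5 mul r3: issue@6 deps=(4,None) exec_start@8 write@9

Answer: 2 4 6 6 8 9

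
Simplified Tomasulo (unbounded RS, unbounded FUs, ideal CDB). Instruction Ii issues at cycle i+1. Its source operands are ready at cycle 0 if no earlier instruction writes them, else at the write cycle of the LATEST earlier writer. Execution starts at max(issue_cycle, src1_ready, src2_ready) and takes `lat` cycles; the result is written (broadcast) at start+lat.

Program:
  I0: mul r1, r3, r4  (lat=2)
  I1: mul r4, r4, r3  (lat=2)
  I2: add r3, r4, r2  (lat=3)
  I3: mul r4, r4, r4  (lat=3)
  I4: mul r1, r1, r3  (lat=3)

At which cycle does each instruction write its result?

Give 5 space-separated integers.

I0 mul r1: issue@1 deps=(None,None) exec_start@1 write@3
I1 mul r4: issue@2 deps=(None,None) exec_start@2 write@4
I2 add r3: issue@3 deps=(1,None) exec_start@4 write@7
I3 mul r4: issue@4 deps=(1,1) exec_start@4 write@7
I4 mul r1: issue@5 deps=(0,2) exec_start@7 write@10

Answer: 3 4 7 7 10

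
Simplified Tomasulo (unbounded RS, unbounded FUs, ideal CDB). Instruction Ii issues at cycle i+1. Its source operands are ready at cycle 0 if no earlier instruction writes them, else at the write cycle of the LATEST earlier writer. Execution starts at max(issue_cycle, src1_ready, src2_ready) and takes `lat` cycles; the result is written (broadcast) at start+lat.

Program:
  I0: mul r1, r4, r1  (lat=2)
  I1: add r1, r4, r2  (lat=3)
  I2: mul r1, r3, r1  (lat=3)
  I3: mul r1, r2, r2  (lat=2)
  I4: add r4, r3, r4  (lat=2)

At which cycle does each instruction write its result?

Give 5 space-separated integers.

Answer: 3 5 8 6 7

Derivation:
I0 mul r1: issue@1 deps=(None,None) exec_start@1 write@3
I1 add r1: issue@2 deps=(None,None) exec_start@2 write@5
I2 mul r1: issue@3 deps=(None,1) exec_start@5 write@8
I3 mul r1: issue@4 deps=(None,None) exec_start@4 write@6
I4 add r4: issue@5 deps=(None,None) exec_start@5 write@7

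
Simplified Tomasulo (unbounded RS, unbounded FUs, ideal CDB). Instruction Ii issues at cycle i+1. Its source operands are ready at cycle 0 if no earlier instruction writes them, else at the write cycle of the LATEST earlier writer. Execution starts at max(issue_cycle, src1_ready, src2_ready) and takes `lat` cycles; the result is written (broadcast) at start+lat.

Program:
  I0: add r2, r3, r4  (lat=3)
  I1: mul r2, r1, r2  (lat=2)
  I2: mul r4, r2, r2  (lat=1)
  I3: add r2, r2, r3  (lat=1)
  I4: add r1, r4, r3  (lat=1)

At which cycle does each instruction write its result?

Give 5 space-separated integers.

I0 add r2: issue@1 deps=(None,None) exec_start@1 write@4
I1 mul r2: issue@2 deps=(None,0) exec_start@4 write@6
I2 mul r4: issue@3 deps=(1,1) exec_start@6 write@7
I3 add r2: issue@4 deps=(1,None) exec_start@6 write@7
I4 add r1: issue@5 deps=(2,None) exec_start@7 write@8

Answer: 4 6 7 7 8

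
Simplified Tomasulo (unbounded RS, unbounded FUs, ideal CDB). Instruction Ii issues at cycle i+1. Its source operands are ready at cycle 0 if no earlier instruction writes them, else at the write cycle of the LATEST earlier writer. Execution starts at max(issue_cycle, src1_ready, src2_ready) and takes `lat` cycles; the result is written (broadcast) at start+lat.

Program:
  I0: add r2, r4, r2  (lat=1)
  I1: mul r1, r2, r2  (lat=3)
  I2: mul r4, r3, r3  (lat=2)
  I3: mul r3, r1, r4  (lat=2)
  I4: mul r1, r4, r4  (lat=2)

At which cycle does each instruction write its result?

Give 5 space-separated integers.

Answer: 2 5 5 7 7

Derivation:
I0 add r2: issue@1 deps=(None,None) exec_start@1 write@2
I1 mul r1: issue@2 deps=(0,0) exec_start@2 write@5
I2 mul r4: issue@3 deps=(None,None) exec_start@3 write@5
I3 mul r3: issue@4 deps=(1,2) exec_start@5 write@7
I4 mul r1: issue@5 deps=(2,2) exec_start@5 write@7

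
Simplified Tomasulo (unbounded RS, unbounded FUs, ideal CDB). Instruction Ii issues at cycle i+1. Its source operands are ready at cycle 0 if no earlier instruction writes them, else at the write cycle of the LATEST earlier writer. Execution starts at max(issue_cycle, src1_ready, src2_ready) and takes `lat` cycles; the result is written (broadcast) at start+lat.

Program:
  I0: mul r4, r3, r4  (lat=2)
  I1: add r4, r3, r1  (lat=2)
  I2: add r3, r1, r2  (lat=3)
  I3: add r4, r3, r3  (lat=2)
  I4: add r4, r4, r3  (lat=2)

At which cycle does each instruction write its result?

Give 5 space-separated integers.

Answer: 3 4 6 8 10

Derivation:
I0 mul r4: issue@1 deps=(None,None) exec_start@1 write@3
I1 add r4: issue@2 deps=(None,None) exec_start@2 write@4
I2 add r3: issue@3 deps=(None,None) exec_start@3 write@6
I3 add r4: issue@4 deps=(2,2) exec_start@6 write@8
I4 add r4: issue@5 deps=(3,2) exec_start@8 write@10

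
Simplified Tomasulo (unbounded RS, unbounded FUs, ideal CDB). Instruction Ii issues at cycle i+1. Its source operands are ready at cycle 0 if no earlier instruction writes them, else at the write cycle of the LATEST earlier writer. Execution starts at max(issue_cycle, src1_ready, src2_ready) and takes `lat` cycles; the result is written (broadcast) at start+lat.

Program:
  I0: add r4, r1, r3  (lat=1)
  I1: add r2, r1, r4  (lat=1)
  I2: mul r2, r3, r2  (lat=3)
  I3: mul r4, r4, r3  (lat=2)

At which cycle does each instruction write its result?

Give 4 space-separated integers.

I0 add r4: issue@1 deps=(None,None) exec_start@1 write@2
I1 add r2: issue@2 deps=(None,0) exec_start@2 write@3
I2 mul r2: issue@3 deps=(None,1) exec_start@3 write@6
I3 mul r4: issue@4 deps=(0,None) exec_start@4 write@6

Answer: 2 3 6 6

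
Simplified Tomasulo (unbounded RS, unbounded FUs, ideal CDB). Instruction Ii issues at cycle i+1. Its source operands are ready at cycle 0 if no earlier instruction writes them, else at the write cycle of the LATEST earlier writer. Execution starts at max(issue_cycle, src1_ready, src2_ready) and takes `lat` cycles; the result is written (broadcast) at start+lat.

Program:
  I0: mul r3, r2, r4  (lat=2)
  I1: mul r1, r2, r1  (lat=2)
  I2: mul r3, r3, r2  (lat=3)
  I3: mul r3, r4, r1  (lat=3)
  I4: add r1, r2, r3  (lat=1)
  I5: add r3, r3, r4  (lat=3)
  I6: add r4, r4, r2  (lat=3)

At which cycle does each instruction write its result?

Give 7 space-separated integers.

Answer: 3 4 6 7 8 10 10

Derivation:
I0 mul r3: issue@1 deps=(None,None) exec_start@1 write@3
I1 mul r1: issue@2 deps=(None,None) exec_start@2 write@4
I2 mul r3: issue@3 deps=(0,None) exec_start@3 write@6
I3 mul r3: issue@4 deps=(None,1) exec_start@4 write@7
I4 add r1: issue@5 deps=(None,3) exec_start@7 write@8
I5 add r3: issue@6 deps=(3,None) exec_start@7 write@10
I6 add r4: issue@7 deps=(None,None) exec_start@7 write@10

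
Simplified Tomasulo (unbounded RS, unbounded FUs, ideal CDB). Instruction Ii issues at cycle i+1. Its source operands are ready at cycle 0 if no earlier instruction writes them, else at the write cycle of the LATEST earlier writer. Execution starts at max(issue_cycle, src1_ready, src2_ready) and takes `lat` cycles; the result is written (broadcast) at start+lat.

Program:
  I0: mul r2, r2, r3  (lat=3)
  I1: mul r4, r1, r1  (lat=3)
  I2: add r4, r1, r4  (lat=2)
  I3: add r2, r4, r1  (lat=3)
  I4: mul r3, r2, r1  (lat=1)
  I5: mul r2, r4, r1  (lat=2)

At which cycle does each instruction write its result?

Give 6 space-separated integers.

I0 mul r2: issue@1 deps=(None,None) exec_start@1 write@4
I1 mul r4: issue@2 deps=(None,None) exec_start@2 write@5
I2 add r4: issue@3 deps=(None,1) exec_start@5 write@7
I3 add r2: issue@4 deps=(2,None) exec_start@7 write@10
I4 mul r3: issue@5 deps=(3,None) exec_start@10 write@11
I5 mul r2: issue@6 deps=(2,None) exec_start@7 write@9

Answer: 4 5 7 10 11 9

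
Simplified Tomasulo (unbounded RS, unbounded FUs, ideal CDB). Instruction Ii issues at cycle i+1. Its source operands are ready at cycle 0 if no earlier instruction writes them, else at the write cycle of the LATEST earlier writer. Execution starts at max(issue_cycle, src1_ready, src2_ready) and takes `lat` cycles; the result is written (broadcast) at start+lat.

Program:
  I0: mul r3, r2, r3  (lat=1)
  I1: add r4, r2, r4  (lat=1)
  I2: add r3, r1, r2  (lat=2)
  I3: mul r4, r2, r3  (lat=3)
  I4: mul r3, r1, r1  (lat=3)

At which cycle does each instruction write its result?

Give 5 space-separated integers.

I0 mul r3: issue@1 deps=(None,None) exec_start@1 write@2
I1 add r4: issue@2 deps=(None,None) exec_start@2 write@3
I2 add r3: issue@3 deps=(None,None) exec_start@3 write@5
I3 mul r4: issue@4 deps=(None,2) exec_start@5 write@8
I4 mul r3: issue@5 deps=(None,None) exec_start@5 write@8

Answer: 2 3 5 8 8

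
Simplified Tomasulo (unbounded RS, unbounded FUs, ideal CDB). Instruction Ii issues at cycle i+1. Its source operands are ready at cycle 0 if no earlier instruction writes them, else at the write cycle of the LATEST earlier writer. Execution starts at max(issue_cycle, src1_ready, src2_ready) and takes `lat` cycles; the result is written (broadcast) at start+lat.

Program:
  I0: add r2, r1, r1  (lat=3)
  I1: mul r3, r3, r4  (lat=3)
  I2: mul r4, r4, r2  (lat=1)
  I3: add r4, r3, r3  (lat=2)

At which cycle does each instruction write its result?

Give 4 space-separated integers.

I0 add r2: issue@1 deps=(None,None) exec_start@1 write@4
I1 mul r3: issue@2 deps=(None,None) exec_start@2 write@5
I2 mul r4: issue@3 deps=(None,0) exec_start@4 write@5
I3 add r4: issue@4 deps=(1,1) exec_start@5 write@7

Answer: 4 5 5 7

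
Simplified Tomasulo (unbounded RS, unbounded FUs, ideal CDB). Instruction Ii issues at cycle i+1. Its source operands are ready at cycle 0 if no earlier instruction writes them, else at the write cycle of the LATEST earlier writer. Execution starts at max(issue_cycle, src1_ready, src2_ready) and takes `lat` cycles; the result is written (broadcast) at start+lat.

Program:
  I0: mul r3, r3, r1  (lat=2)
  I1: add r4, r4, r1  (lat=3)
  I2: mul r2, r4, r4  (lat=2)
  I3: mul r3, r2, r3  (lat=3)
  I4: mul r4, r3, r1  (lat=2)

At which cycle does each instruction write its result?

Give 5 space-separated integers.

Answer: 3 5 7 10 12

Derivation:
I0 mul r3: issue@1 deps=(None,None) exec_start@1 write@3
I1 add r4: issue@2 deps=(None,None) exec_start@2 write@5
I2 mul r2: issue@3 deps=(1,1) exec_start@5 write@7
I3 mul r3: issue@4 deps=(2,0) exec_start@7 write@10
I4 mul r4: issue@5 deps=(3,None) exec_start@10 write@12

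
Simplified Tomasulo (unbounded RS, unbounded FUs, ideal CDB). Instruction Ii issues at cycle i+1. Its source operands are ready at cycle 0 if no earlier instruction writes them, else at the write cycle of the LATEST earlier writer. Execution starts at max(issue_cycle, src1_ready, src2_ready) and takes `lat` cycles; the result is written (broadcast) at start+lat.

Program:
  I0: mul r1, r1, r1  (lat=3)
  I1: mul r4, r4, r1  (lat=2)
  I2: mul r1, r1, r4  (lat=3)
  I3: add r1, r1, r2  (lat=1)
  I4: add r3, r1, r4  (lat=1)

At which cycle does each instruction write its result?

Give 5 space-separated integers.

Answer: 4 6 9 10 11

Derivation:
I0 mul r1: issue@1 deps=(None,None) exec_start@1 write@4
I1 mul r4: issue@2 deps=(None,0) exec_start@4 write@6
I2 mul r1: issue@3 deps=(0,1) exec_start@6 write@9
I3 add r1: issue@4 deps=(2,None) exec_start@9 write@10
I4 add r3: issue@5 deps=(3,1) exec_start@10 write@11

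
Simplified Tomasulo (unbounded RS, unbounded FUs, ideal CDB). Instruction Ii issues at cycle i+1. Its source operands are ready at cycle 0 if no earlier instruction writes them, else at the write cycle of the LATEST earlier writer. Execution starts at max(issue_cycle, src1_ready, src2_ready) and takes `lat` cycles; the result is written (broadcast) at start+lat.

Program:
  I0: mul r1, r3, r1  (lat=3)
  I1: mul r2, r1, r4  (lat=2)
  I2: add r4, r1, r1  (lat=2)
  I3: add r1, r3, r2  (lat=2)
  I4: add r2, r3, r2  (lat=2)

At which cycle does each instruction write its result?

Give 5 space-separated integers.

Answer: 4 6 6 8 8

Derivation:
I0 mul r1: issue@1 deps=(None,None) exec_start@1 write@4
I1 mul r2: issue@2 deps=(0,None) exec_start@4 write@6
I2 add r4: issue@3 deps=(0,0) exec_start@4 write@6
I3 add r1: issue@4 deps=(None,1) exec_start@6 write@8
I4 add r2: issue@5 deps=(None,1) exec_start@6 write@8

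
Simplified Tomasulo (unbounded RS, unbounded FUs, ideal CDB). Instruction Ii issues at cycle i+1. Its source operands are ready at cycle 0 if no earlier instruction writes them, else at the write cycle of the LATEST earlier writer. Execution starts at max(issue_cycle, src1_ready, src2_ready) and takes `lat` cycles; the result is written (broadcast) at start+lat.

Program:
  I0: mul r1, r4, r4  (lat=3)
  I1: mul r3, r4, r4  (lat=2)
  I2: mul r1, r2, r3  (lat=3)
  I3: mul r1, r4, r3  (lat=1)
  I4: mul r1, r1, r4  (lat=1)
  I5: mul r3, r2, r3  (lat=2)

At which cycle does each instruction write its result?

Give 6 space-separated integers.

Answer: 4 4 7 5 6 8

Derivation:
I0 mul r1: issue@1 deps=(None,None) exec_start@1 write@4
I1 mul r3: issue@2 deps=(None,None) exec_start@2 write@4
I2 mul r1: issue@3 deps=(None,1) exec_start@4 write@7
I3 mul r1: issue@4 deps=(None,1) exec_start@4 write@5
I4 mul r1: issue@5 deps=(3,None) exec_start@5 write@6
I5 mul r3: issue@6 deps=(None,1) exec_start@6 write@8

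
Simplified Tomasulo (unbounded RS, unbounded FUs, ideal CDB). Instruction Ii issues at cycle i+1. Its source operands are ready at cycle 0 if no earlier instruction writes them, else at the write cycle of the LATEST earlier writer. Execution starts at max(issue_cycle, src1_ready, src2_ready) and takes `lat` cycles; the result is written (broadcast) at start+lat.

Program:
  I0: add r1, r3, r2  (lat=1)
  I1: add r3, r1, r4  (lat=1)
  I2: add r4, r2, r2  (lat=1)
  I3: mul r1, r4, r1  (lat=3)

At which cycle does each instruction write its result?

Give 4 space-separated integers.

I0 add r1: issue@1 deps=(None,None) exec_start@1 write@2
I1 add r3: issue@2 deps=(0,None) exec_start@2 write@3
I2 add r4: issue@3 deps=(None,None) exec_start@3 write@4
I3 mul r1: issue@4 deps=(2,0) exec_start@4 write@7

Answer: 2 3 4 7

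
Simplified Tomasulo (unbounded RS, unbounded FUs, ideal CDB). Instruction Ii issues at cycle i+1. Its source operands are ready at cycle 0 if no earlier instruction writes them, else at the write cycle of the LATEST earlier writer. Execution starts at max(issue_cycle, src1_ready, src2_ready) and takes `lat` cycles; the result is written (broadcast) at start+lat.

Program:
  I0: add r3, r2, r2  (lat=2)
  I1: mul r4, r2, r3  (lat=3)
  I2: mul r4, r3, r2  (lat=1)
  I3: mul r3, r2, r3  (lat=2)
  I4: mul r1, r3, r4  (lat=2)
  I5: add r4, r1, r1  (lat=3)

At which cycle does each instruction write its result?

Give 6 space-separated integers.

Answer: 3 6 4 6 8 11

Derivation:
I0 add r3: issue@1 deps=(None,None) exec_start@1 write@3
I1 mul r4: issue@2 deps=(None,0) exec_start@3 write@6
I2 mul r4: issue@3 deps=(0,None) exec_start@3 write@4
I3 mul r3: issue@4 deps=(None,0) exec_start@4 write@6
I4 mul r1: issue@5 deps=(3,2) exec_start@6 write@8
I5 add r4: issue@6 deps=(4,4) exec_start@8 write@11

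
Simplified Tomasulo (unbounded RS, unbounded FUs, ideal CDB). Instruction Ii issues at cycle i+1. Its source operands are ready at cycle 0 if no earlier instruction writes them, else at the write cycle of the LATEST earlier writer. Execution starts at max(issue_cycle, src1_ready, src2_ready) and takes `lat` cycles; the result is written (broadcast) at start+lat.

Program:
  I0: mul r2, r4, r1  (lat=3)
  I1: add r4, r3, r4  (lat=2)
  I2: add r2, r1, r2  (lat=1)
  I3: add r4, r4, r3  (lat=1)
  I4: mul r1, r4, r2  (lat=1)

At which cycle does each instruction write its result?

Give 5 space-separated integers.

I0 mul r2: issue@1 deps=(None,None) exec_start@1 write@4
I1 add r4: issue@2 deps=(None,None) exec_start@2 write@4
I2 add r2: issue@3 deps=(None,0) exec_start@4 write@5
I3 add r4: issue@4 deps=(1,None) exec_start@4 write@5
I4 mul r1: issue@5 deps=(3,2) exec_start@5 write@6

Answer: 4 4 5 5 6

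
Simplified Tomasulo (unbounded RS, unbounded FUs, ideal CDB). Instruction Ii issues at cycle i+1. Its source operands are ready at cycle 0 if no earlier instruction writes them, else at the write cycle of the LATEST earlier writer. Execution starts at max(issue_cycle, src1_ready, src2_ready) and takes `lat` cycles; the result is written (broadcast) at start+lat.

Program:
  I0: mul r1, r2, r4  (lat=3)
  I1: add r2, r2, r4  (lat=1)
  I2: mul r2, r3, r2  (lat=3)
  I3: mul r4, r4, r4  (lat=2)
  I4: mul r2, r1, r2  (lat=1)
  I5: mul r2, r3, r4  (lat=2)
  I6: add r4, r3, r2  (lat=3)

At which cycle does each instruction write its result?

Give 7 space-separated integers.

Answer: 4 3 6 6 7 8 11

Derivation:
I0 mul r1: issue@1 deps=(None,None) exec_start@1 write@4
I1 add r2: issue@2 deps=(None,None) exec_start@2 write@3
I2 mul r2: issue@3 deps=(None,1) exec_start@3 write@6
I3 mul r4: issue@4 deps=(None,None) exec_start@4 write@6
I4 mul r2: issue@5 deps=(0,2) exec_start@6 write@7
I5 mul r2: issue@6 deps=(None,3) exec_start@6 write@8
I6 add r4: issue@7 deps=(None,5) exec_start@8 write@11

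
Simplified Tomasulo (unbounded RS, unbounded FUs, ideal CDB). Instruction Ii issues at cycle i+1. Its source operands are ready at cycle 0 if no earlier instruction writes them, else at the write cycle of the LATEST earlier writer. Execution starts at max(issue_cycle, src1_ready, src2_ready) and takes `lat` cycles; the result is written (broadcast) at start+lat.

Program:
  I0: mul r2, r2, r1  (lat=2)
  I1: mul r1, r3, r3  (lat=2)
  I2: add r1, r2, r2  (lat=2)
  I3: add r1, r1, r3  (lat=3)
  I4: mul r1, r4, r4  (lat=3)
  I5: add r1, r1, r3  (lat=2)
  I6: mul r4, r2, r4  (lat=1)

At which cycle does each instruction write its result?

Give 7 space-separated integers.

I0 mul r2: issue@1 deps=(None,None) exec_start@1 write@3
I1 mul r1: issue@2 deps=(None,None) exec_start@2 write@4
I2 add r1: issue@3 deps=(0,0) exec_start@3 write@5
I3 add r1: issue@4 deps=(2,None) exec_start@5 write@8
I4 mul r1: issue@5 deps=(None,None) exec_start@5 write@8
I5 add r1: issue@6 deps=(4,None) exec_start@8 write@10
I6 mul r4: issue@7 deps=(0,None) exec_start@7 write@8

Answer: 3 4 5 8 8 10 8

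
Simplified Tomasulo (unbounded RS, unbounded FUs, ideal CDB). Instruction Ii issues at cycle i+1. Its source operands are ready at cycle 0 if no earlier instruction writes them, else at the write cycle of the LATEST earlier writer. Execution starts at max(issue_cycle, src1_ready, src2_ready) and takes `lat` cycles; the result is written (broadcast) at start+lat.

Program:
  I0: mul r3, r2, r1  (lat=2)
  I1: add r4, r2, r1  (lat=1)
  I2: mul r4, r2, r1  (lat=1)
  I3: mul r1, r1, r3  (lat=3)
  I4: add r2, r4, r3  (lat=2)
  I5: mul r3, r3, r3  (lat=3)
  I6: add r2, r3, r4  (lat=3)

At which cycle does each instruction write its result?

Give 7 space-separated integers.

Answer: 3 3 4 7 7 9 12

Derivation:
I0 mul r3: issue@1 deps=(None,None) exec_start@1 write@3
I1 add r4: issue@2 deps=(None,None) exec_start@2 write@3
I2 mul r4: issue@3 deps=(None,None) exec_start@3 write@4
I3 mul r1: issue@4 deps=(None,0) exec_start@4 write@7
I4 add r2: issue@5 deps=(2,0) exec_start@5 write@7
I5 mul r3: issue@6 deps=(0,0) exec_start@6 write@9
I6 add r2: issue@7 deps=(5,2) exec_start@9 write@12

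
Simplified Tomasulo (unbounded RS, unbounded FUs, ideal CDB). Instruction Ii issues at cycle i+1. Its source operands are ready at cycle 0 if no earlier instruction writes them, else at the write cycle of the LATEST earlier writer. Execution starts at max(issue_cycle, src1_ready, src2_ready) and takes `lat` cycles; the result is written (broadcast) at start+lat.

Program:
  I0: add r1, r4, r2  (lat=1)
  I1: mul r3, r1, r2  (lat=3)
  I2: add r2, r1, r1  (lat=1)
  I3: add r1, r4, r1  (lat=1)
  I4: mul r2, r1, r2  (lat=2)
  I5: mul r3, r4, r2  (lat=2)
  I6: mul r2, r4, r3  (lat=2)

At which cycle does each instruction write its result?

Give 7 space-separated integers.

Answer: 2 5 4 5 7 9 11

Derivation:
I0 add r1: issue@1 deps=(None,None) exec_start@1 write@2
I1 mul r3: issue@2 deps=(0,None) exec_start@2 write@5
I2 add r2: issue@3 deps=(0,0) exec_start@3 write@4
I3 add r1: issue@4 deps=(None,0) exec_start@4 write@5
I4 mul r2: issue@5 deps=(3,2) exec_start@5 write@7
I5 mul r3: issue@6 deps=(None,4) exec_start@7 write@9
I6 mul r2: issue@7 deps=(None,5) exec_start@9 write@11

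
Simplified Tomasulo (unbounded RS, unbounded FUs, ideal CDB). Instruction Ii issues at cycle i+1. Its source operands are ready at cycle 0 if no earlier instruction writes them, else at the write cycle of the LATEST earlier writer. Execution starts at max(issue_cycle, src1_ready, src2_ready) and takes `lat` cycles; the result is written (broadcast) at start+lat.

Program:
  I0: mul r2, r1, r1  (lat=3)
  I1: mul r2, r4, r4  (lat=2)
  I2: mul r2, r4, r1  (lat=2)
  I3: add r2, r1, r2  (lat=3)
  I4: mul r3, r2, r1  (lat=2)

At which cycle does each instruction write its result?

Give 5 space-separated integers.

Answer: 4 4 5 8 10

Derivation:
I0 mul r2: issue@1 deps=(None,None) exec_start@1 write@4
I1 mul r2: issue@2 deps=(None,None) exec_start@2 write@4
I2 mul r2: issue@3 deps=(None,None) exec_start@3 write@5
I3 add r2: issue@4 deps=(None,2) exec_start@5 write@8
I4 mul r3: issue@5 deps=(3,None) exec_start@8 write@10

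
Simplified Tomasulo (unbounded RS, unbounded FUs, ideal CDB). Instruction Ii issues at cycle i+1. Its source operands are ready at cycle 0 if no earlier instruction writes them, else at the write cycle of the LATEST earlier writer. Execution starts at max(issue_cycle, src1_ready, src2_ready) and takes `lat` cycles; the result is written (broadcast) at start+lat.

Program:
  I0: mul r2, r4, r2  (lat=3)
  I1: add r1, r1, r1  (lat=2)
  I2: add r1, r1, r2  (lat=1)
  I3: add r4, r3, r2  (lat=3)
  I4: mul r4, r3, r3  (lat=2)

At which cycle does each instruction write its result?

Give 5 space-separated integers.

Answer: 4 4 5 7 7

Derivation:
I0 mul r2: issue@1 deps=(None,None) exec_start@1 write@4
I1 add r1: issue@2 deps=(None,None) exec_start@2 write@4
I2 add r1: issue@3 deps=(1,0) exec_start@4 write@5
I3 add r4: issue@4 deps=(None,0) exec_start@4 write@7
I4 mul r4: issue@5 deps=(None,None) exec_start@5 write@7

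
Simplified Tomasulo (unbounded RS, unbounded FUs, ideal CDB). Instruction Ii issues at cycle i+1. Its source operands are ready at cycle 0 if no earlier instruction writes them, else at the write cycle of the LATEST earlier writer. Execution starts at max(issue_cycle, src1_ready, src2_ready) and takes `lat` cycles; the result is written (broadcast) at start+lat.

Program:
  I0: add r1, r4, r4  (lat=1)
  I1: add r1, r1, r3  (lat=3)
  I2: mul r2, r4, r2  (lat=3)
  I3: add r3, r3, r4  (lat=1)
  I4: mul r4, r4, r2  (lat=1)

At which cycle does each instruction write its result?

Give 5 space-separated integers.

Answer: 2 5 6 5 7

Derivation:
I0 add r1: issue@1 deps=(None,None) exec_start@1 write@2
I1 add r1: issue@2 deps=(0,None) exec_start@2 write@5
I2 mul r2: issue@3 deps=(None,None) exec_start@3 write@6
I3 add r3: issue@4 deps=(None,None) exec_start@4 write@5
I4 mul r4: issue@5 deps=(None,2) exec_start@6 write@7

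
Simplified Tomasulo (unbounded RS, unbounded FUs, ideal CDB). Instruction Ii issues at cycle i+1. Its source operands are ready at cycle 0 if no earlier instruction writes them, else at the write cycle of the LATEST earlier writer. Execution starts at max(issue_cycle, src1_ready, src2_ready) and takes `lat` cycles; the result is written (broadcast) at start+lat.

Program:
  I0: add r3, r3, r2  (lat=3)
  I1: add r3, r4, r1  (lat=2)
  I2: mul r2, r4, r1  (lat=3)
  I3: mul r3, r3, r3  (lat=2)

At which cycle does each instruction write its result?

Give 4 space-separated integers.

I0 add r3: issue@1 deps=(None,None) exec_start@1 write@4
I1 add r3: issue@2 deps=(None,None) exec_start@2 write@4
I2 mul r2: issue@3 deps=(None,None) exec_start@3 write@6
I3 mul r3: issue@4 deps=(1,1) exec_start@4 write@6

Answer: 4 4 6 6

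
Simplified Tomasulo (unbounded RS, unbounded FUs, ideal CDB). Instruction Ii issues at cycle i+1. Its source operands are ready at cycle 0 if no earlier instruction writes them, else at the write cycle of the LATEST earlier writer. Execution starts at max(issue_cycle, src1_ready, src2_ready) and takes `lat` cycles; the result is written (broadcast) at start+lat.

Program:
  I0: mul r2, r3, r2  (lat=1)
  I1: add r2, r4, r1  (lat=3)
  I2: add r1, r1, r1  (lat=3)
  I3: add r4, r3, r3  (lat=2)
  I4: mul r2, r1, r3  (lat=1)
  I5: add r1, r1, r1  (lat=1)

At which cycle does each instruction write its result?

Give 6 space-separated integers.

I0 mul r2: issue@1 deps=(None,None) exec_start@1 write@2
I1 add r2: issue@2 deps=(None,None) exec_start@2 write@5
I2 add r1: issue@3 deps=(None,None) exec_start@3 write@6
I3 add r4: issue@4 deps=(None,None) exec_start@4 write@6
I4 mul r2: issue@5 deps=(2,None) exec_start@6 write@7
I5 add r1: issue@6 deps=(2,2) exec_start@6 write@7

Answer: 2 5 6 6 7 7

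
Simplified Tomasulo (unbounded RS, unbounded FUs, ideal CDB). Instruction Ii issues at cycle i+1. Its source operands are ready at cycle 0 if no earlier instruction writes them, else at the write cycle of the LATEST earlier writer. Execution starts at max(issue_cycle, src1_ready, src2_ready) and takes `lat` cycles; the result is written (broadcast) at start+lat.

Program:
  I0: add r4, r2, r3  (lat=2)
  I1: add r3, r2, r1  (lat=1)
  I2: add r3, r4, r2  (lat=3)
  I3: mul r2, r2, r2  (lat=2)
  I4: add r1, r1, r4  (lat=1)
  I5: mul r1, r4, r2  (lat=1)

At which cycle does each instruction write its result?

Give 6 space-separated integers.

I0 add r4: issue@1 deps=(None,None) exec_start@1 write@3
I1 add r3: issue@2 deps=(None,None) exec_start@2 write@3
I2 add r3: issue@3 deps=(0,None) exec_start@3 write@6
I3 mul r2: issue@4 deps=(None,None) exec_start@4 write@6
I4 add r1: issue@5 deps=(None,0) exec_start@5 write@6
I5 mul r1: issue@6 deps=(0,3) exec_start@6 write@7

Answer: 3 3 6 6 6 7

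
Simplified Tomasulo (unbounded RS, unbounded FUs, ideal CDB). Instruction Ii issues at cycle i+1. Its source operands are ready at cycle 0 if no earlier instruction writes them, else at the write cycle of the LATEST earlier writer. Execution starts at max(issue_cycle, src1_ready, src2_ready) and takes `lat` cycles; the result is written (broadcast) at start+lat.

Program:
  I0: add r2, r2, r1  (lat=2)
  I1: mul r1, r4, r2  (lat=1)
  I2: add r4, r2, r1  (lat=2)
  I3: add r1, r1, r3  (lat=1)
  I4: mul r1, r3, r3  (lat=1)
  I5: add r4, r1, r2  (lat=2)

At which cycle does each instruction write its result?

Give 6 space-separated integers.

Answer: 3 4 6 5 6 8

Derivation:
I0 add r2: issue@1 deps=(None,None) exec_start@1 write@3
I1 mul r1: issue@2 deps=(None,0) exec_start@3 write@4
I2 add r4: issue@3 deps=(0,1) exec_start@4 write@6
I3 add r1: issue@4 deps=(1,None) exec_start@4 write@5
I4 mul r1: issue@5 deps=(None,None) exec_start@5 write@6
I5 add r4: issue@6 deps=(4,0) exec_start@6 write@8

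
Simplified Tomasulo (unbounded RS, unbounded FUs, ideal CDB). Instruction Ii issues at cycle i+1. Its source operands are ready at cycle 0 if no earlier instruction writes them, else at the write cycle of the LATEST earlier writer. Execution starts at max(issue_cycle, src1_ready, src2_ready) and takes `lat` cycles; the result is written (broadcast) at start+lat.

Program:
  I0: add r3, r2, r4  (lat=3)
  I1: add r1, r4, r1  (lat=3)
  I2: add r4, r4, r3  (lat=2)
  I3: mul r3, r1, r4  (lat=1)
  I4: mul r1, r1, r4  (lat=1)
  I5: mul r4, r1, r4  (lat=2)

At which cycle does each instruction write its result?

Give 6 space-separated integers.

Answer: 4 5 6 7 7 9

Derivation:
I0 add r3: issue@1 deps=(None,None) exec_start@1 write@4
I1 add r1: issue@2 deps=(None,None) exec_start@2 write@5
I2 add r4: issue@3 deps=(None,0) exec_start@4 write@6
I3 mul r3: issue@4 deps=(1,2) exec_start@6 write@7
I4 mul r1: issue@5 deps=(1,2) exec_start@6 write@7
I5 mul r4: issue@6 deps=(4,2) exec_start@7 write@9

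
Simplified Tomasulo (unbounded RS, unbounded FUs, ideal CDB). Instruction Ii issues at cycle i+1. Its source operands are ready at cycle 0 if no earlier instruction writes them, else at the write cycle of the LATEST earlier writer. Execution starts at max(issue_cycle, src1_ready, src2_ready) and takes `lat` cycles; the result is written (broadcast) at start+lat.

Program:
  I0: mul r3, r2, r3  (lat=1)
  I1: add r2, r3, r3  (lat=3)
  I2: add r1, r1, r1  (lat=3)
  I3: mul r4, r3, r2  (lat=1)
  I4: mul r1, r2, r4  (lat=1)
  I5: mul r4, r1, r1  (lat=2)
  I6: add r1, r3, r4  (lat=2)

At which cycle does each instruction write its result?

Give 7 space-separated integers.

Answer: 2 5 6 6 7 9 11

Derivation:
I0 mul r3: issue@1 deps=(None,None) exec_start@1 write@2
I1 add r2: issue@2 deps=(0,0) exec_start@2 write@5
I2 add r1: issue@3 deps=(None,None) exec_start@3 write@6
I3 mul r4: issue@4 deps=(0,1) exec_start@5 write@6
I4 mul r1: issue@5 deps=(1,3) exec_start@6 write@7
I5 mul r4: issue@6 deps=(4,4) exec_start@7 write@9
I6 add r1: issue@7 deps=(0,5) exec_start@9 write@11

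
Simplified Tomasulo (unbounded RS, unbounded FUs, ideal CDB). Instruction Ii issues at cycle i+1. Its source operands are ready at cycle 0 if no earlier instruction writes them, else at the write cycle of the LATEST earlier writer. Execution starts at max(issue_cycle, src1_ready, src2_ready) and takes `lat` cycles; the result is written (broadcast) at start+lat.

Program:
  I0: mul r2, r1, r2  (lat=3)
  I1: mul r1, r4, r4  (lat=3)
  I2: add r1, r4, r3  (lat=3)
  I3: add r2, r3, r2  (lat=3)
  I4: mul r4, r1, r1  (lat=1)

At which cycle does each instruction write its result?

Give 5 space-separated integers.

Answer: 4 5 6 7 7

Derivation:
I0 mul r2: issue@1 deps=(None,None) exec_start@1 write@4
I1 mul r1: issue@2 deps=(None,None) exec_start@2 write@5
I2 add r1: issue@3 deps=(None,None) exec_start@3 write@6
I3 add r2: issue@4 deps=(None,0) exec_start@4 write@7
I4 mul r4: issue@5 deps=(2,2) exec_start@6 write@7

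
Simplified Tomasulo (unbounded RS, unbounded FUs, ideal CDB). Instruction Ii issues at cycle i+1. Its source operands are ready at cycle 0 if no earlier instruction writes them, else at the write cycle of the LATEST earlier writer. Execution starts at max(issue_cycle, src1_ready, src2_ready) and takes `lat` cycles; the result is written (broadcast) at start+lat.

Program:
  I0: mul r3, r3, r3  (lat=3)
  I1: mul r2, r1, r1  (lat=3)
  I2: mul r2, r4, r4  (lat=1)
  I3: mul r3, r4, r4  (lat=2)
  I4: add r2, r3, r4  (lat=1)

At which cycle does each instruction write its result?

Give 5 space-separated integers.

Answer: 4 5 4 6 7

Derivation:
I0 mul r3: issue@1 deps=(None,None) exec_start@1 write@4
I1 mul r2: issue@2 deps=(None,None) exec_start@2 write@5
I2 mul r2: issue@3 deps=(None,None) exec_start@3 write@4
I3 mul r3: issue@4 deps=(None,None) exec_start@4 write@6
I4 add r2: issue@5 deps=(3,None) exec_start@6 write@7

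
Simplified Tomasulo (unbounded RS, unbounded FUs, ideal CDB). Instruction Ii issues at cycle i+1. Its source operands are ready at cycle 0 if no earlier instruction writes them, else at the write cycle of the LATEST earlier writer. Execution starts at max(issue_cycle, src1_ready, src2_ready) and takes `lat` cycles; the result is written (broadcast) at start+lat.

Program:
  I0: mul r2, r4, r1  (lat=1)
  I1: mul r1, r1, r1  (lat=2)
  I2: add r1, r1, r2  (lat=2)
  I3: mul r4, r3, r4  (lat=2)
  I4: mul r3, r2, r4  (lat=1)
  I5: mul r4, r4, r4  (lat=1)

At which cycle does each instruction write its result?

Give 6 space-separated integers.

I0 mul r2: issue@1 deps=(None,None) exec_start@1 write@2
I1 mul r1: issue@2 deps=(None,None) exec_start@2 write@4
I2 add r1: issue@3 deps=(1,0) exec_start@4 write@6
I3 mul r4: issue@4 deps=(None,None) exec_start@4 write@6
I4 mul r3: issue@5 deps=(0,3) exec_start@6 write@7
I5 mul r4: issue@6 deps=(3,3) exec_start@6 write@7

Answer: 2 4 6 6 7 7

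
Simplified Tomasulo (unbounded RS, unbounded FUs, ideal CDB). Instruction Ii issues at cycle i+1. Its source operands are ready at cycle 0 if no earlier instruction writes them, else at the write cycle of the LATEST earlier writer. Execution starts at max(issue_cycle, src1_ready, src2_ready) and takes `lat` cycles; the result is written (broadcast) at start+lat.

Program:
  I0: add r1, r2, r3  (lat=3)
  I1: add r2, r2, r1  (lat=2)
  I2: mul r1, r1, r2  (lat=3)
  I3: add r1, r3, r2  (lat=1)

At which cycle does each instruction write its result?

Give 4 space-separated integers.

I0 add r1: issue@1 deps=(None,None) exec_start@1 write@4
I1 add r2: issue@2 deps=(None,0) exec_start@4 write@6
I2 mul r1: issue@3 deps=(0,1) exec_start@6 write@9
I3 add r1: issue@4 deps=(None,1) exec_start@6 write@7

Answer: 4 6 9 7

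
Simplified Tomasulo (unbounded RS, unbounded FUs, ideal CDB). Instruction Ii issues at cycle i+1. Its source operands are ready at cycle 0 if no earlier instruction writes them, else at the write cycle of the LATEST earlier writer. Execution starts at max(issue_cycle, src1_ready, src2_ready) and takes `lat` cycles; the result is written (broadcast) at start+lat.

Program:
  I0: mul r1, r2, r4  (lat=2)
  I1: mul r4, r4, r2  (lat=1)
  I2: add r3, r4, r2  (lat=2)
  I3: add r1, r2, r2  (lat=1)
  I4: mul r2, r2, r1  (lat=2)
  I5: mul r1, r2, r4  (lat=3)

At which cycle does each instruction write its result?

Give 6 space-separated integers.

I0 mul r1: issue@1 deps=(None,None) exec_start@1 write@3
I1 mul r4: issue@2 deps=(None,None) exec_start@2 write@3
I2 add r3: issue@3 deps=(1,None) exec_start@3 write@5
I3 add r1: issue@4 deps=(None,None) exec_start@4 write@5
I4 mul r2: issue@5 deps=(None,3) exec_start@5 write@7
I5 mul r1: issue@6 deps=(4,1) exec_start@7 write@10

Answer: 3 3 5 5 7 10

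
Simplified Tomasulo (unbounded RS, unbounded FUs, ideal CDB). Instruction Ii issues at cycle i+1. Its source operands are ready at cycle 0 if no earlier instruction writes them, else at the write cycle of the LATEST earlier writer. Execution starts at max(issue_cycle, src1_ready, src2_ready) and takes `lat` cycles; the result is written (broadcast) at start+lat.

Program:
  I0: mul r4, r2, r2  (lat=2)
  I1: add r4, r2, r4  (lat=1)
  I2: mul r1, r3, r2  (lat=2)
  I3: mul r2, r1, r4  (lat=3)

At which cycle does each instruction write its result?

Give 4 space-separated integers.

I0 mul r4: issue@1 deps=(None,None) exec_start@1 write@3
I1 add r4: issue@2 deps=(None,0) exec_start@3 write@4
I2 mul r1: issue@3 deps=(None,None) exec_start@3 write@5
I3 mul r2: issue@4 deps=(2,1) exec_start@5 write@8

Answer: 3 4 5 8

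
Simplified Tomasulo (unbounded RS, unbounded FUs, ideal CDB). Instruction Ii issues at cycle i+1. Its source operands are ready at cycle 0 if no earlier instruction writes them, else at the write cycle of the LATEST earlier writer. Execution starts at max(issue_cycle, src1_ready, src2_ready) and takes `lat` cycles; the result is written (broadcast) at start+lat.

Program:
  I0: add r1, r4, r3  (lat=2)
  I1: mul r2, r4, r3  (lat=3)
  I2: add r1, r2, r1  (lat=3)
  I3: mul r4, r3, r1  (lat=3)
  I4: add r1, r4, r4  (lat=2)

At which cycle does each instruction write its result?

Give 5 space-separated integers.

I0 add r1: issue@1 deps=(None,None) exec_start@1 write@3
I1 mul r2: issue@2 deps=(None,None) exec_start@2 write@5
I2 add r1: issue@3 deps=(1,0) exec_start@5 write@8
I3 mul r4: issue@4 deps=(None,2) exec_start@8 write@11
I4 add r1: issue@5 deps=(3,3) exec_start@11 write@13

Answer: 3 5 8 11 13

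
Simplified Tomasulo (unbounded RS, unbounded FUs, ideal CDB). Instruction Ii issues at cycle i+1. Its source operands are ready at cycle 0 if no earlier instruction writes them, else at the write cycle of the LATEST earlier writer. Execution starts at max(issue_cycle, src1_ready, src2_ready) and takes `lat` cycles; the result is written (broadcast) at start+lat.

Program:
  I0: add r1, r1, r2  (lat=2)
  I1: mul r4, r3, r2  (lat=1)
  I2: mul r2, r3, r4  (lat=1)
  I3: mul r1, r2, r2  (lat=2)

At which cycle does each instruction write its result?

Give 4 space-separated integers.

I0 add r1: issue@1 deps=(None,None) exec_start@1 write@3
I1 mul r4: issue@2 deps=(None,None) exec_start@2 write@3
I2 mul r2: issue@3 deps=(None,1) exec_start@3 write@4
I3 mul r1: issue@4 deps=(2,2) exec_start@4 write@6

Answer: 3 3 4 6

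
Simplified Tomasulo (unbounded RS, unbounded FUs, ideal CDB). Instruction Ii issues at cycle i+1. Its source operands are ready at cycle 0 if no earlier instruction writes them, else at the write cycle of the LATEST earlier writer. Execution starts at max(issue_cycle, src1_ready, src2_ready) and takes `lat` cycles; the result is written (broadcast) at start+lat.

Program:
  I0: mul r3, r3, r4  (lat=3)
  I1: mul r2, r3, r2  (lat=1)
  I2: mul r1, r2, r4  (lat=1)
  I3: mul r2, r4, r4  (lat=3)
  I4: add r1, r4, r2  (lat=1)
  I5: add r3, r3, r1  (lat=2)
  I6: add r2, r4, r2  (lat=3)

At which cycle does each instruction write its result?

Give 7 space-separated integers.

Answer: 4 5 6 7 8 10 10

Derivation:
I0 mul r3: issue@1 deps=(None,None) exec_start@1 write@4
I1 mul r2: issue@2 deps=(0,None) exec_start@4 write@5
I2 mul r1: issue@3 deps=(1,None) exec_start@5 write@6
I3 mul r2: issue@4 deps=(None,None) exec_start@4 write@7
I4 add r1: issue@5 deps=(None,3) exec_start@7 write@8
I5 add r3: issue@6 deps=(0,4) exec_start@8 write@10
I6 add r2: issue@7 deps=(None,3) exec_start@7 write@10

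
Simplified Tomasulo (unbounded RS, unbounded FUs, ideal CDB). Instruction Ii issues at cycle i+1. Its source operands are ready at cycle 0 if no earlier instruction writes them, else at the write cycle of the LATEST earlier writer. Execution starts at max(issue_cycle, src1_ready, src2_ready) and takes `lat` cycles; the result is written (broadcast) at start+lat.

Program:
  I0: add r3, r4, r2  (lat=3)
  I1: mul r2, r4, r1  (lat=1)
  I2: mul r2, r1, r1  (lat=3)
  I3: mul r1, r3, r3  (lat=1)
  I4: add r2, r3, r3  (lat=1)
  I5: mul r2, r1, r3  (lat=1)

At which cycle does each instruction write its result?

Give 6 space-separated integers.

I0 add r3: issue@1 deps=(None,None) exec_start@1 write@4
I1 mul r2: issue@2 deps=(None,None) exec_start@2 write@3
I2 mul r2: issue@3 deps=(None,None) exec_start@3 write@6
I3 mul r1: issue@4 deps=(0,0) exec_start@4 write@5
I4 add r2: issue@5 deps=(0,0) exec_start@5 write@6
I5 mul r2: issue@6 deps=(3,0) exec_start@6 write@7

Answer: 4 3 6 5 6 7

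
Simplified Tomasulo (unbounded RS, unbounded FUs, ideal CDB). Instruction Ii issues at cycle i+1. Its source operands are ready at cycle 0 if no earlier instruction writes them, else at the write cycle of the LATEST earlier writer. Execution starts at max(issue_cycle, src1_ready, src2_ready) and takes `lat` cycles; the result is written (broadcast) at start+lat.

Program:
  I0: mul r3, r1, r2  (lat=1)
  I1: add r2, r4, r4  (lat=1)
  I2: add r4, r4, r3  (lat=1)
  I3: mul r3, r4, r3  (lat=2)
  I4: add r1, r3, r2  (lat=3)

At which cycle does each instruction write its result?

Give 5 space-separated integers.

Answer: 2 3 4 6 9

Derivation:
I0 mul r3: issue@1 deps=(None,None) exec_start@1 write@2
I1 add r2: issue@2 deps=(None,None) exec_start@2 write@3
I2 add r4: issue@3 deps=(None,0) exec_start@3 write@4
I3 mul r3: issue@4 deps=(2,0) exec_start@4 write@6
I4 add r1: issue@5 deps=(3,1) exec_start@6 write@9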